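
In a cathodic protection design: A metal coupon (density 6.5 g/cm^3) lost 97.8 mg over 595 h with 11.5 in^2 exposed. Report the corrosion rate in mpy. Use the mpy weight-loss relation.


Apply the mpy weight-loss relation: CR = 534 * W / (D * A * T)
Numerator: 534 * 97.8 = 52225.2
Denominator: 6.5 * 11.5 * 595 = 44476.25
CR = 52225.2 / 44476.25 = 1.174 mpy

1.174 mpy


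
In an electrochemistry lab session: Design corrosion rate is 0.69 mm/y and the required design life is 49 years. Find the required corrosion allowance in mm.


Corrosion allowance = CR × design life
CA = 0.69 * 49 = 33.81 mm

33.81 mm


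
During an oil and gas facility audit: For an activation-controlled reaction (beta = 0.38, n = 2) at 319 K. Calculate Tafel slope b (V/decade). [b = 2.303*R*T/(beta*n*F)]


Apply the Tafel slope relation: b = 2.303*R*T/(beta*n*F)
Numerator: 2.303 * 8.314 * 319 = 6107.94
Denominator: 0.38 * 2 * 96485 = 73328.6
b = 6107.94 / 73328.6 = 0.0833 V/decade

0.0833 V/decade


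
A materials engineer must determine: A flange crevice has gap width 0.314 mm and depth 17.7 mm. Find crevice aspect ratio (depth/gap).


Aspect ratio = depth / gap
Ratio = 17.7 / 0.314 = 56.4

56.4


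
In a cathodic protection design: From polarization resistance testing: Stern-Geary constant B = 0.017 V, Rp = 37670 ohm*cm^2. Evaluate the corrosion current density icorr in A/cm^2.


Apply the Stern-Geary relation: icorr = B / Rp
icorr = 0.017 / 37670 = 4.513×10^-7 A/cm^2

4.513×10^-7 A/cm^2


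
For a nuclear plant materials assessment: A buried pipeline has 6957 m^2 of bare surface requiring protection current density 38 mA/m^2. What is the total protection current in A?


I = area * current density, then convert mA → A (÷1000)
I = 6957 * 38 / 1000 = 264.37 A

264.37 A


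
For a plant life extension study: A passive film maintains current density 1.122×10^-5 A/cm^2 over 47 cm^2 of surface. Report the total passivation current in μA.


I = i_pass * A, then convert A → μA (×10^6)
I = 1.122×10^-5 * 47 * 10^6 = 527.34 μA

527.34 μA


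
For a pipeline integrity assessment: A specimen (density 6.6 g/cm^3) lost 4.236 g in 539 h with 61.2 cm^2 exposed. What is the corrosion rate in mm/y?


Apply the mm/y weight-loss relation: CR = 87600 * W / (D * A * T)
Numerator: 87600 * 4.236 = 371073.6
Denominator: 6.6 * 61.2 * 539 = 217712.88
CR = 371073.6 / 217712.88 = 1.7044 mm/y

1.7044 mm/y


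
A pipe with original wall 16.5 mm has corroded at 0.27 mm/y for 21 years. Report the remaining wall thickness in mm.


Remaining wall = original − CR × time
t = 16.5 − 0.27*21 = 16.5 − 5.67 = 10.83 mm

10.83 mm


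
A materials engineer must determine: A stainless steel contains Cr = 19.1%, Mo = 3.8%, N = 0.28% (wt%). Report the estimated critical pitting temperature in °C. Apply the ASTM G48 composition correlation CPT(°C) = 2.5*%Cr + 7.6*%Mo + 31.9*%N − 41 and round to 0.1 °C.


Apply the ASTM G48 empirical CPT estimate: CPT(°C) = 2.5*%Cr + 7.6*%Mo + 31.9*%N − 41
2.5*19.1 = 47.75; 7.6*3.8 = 28.88; 31.9*0.28 = 8.932
CPT = 47.75 + 28.88 + 8.932 − 41 = 44.562 °C
Rounded to 0.1 °C: CPT ≈ 44.6 °C

44.6 °C


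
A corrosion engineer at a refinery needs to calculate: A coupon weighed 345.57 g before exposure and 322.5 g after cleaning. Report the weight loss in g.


Weight loss = initial − final
WL = 345.57 − 322.5 = 23.07 g

23.07 g


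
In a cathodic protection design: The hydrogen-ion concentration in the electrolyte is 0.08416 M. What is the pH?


pH = −log10[H+]
pH = −log10(0.08416) = 1.07

1.07


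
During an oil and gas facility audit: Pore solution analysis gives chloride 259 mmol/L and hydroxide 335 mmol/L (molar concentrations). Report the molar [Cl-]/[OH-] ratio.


Threshold parameter = [Cl-] / [OH-] (molar basis; both in mmol/L, so units cancel)
Ratio = 259 / 335 = 0.77

0.77


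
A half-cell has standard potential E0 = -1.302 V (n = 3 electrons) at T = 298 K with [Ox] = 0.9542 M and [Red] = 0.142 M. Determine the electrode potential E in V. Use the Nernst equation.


Apply the Nernst equation: E = E0 + (RT/nF)*ln([Ox]/[Red])
Step 1: RT/nF = 8.314*298/(3*96485) = 0.00855944 V
Step 2: [Ox]/[Red] = 0.9542/0.142 = 6.719718
Step 3: ln(6.719718) = 1.905046
Step 4: correction = 0.00855944 * 1.905046 = 0.016 V
E = -1.302 + 0.016 = -1.286 V

-1.286 V


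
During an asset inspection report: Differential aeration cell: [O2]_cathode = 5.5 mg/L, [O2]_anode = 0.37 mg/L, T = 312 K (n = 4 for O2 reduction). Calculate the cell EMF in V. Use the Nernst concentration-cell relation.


Apply the Nernst concentration-cell relation: E = (RT/nF)*ln(C_cathode/C_anode)
RT/nF = 8.314*312/(4*96485) = 0.00672117 V
ln(5.5/0.37) = 2.699
E = 0.00672117 * 2.699 = 0.01814 V

0.01814 V


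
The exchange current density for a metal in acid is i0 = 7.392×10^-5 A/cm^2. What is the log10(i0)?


i0 = 7.392×10^-5 A/cm^2
log10(i0) = -4.131

-4.131


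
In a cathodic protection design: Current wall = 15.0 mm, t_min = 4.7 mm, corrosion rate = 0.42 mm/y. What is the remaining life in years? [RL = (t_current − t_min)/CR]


Apply the remaining-life relation: RL = (t_current − t_min) / CR
RL = (15.0 − 4.7) / 0.42 = 10.3 / 0.42 = 24.5 years

24.5 years


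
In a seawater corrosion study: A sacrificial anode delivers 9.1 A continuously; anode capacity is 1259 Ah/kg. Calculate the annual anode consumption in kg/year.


Annual consumption = current * hours per year / capacity
Rate = 9.1 * 8760 / 1259 = 63.3 kg/year

63.3 kg/year


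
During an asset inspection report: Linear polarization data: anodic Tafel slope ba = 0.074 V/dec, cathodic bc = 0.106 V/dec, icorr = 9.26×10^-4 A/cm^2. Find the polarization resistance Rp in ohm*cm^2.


Apply the Stern-Geary equation: Rp = ba*bc / (2.303*icorr*(ba+bc))
ba*bc = 0.074*0.106 = 0.007844
ba+bc = 0.18; 2.303*icorr*(ba+bc) = 2.303*9.26×10^-4*0.18 = 3.8386404×10^-4
Rp = 0.007844 / 3.8386404×10^-4 = 20.43 ohm*cm^2

20.43 ohm*cm^2


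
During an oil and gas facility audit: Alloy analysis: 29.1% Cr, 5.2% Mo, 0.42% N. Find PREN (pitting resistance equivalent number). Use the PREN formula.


Apply the PREN formula: PREN = Cr + 3.3*Mo + 16*N
PREN = 29.1 + 3.3*5.2 + 16*0.42
PREN = 29.1 + 17.16 + 6.72 = 52.98

52.98


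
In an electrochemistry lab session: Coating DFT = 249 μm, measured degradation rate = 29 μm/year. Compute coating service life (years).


Service life = thickness / degradation rate
Life = 249 / 29 = 8.6 years

8.6 years


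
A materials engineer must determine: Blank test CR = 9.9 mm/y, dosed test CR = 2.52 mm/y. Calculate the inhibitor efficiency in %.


Apply the inhibitor-efficiency definition: IE = (CR_blank − CR_inh)/CR_blank × 100
IE = (9.9 − 2.52) / 9.9 × 100
IE = 7.38 / 9.9 × 100 = 74.5 %

74.5 %


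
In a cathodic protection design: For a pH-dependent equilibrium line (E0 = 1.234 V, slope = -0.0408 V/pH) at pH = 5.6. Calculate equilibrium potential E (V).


Apply the Pourbaix line equation: E = E0 + slope*pH
E = 1.234 + (-0.0408)*5.6 = 1.234 + (-0.22848) = 1.00552 V
Rounded to 4 decimal places: E = 1.0055 V

1.0055 V


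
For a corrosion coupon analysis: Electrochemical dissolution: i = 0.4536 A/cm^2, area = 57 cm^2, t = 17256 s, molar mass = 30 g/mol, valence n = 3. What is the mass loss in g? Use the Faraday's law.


Apply Faraday's law: m = i*A*t*M / (n*F)
Total charge passed Q = i*A*t = 0.4536*57*17256 = 446157.3312 C
m = Q*M/(n*F) = 446157.3312*30/(3*96485) = 46.2411 g

46.2411 g


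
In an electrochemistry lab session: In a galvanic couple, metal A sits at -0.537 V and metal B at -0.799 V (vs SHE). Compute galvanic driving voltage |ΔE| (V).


Driving voltage is the absolute potential difference.
|ΔE| = |-0.537 − (-0.799)| = 0.262 V

0.262 V


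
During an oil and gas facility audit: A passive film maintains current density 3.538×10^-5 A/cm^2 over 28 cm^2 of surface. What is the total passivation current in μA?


I = i_pass * A, then convert A → μA (×10^6)
I = 3.538×10^-5 * 28 * 10^6 = 990.64 μA

990.64 μA


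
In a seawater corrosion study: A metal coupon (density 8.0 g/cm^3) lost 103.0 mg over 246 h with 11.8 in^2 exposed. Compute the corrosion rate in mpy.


Apply the mpy weight-loss relation: CR = 534 * W / (D * A * T)
Numerator: 534 * 103.0 = 55002.0
Denominator: 8.0 * 11.8 * 246 = 23222.4
CR = 55002.0 / 23222.4 = 2.36849 mpy

2.36849 mpy


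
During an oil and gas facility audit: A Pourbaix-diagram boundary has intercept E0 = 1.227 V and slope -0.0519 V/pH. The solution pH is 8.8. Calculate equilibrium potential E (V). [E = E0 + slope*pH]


Apply the Pourbaix line equation: E = E0 + slope*pH
E = 1.227 + (-0.0519)*8.8 = 1.227 + (-0.45672) = 0.77028 V
Rounded to 3 decimal places: E = 0.770 V

0.770 V


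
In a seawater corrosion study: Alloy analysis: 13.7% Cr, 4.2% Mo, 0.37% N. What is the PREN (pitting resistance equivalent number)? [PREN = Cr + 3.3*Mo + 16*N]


Apply the PREN formula: PREN = Cr + 3.3*Mo + 16*N
PREN = 13.7 + 3.3*4.2 + 16*0.37
PREN = 13.7 + 13.86 + 5.92 = 33.48

33.48


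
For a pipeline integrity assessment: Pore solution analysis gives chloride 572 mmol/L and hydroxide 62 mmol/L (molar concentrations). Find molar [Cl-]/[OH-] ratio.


Threshold parameter = [Cl-] / [OH-] (molar basis; both in mmol/L, so units cancel)
Ratio = 572 / 62 = 9.23

9.23


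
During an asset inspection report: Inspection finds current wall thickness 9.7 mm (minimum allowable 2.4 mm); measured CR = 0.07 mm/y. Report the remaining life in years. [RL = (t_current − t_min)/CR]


Apply the remaining-life relation: RL = (t_current − t_min) / CR
RL = (9.7 − 2.4) / 0.07 = 7.3 / 0.07 = 104.3 years

104.3 years


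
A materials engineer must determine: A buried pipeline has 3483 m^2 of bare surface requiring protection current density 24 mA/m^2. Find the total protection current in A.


I = area * current density, then convert mA → A (÷1000)
I = 3483 * 24 / 1000 = 83.59 A

83.59 A


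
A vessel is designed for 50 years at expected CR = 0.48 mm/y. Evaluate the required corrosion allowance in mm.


Corrosion allowance = CR × design life
CA = 0.48 * 50 = 24.0 mm

24.0 mm


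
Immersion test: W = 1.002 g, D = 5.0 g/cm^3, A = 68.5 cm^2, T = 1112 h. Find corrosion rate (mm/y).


Apply the mm/y weight-loss relation: CR = 87600 * W / (D * A * T)
Numerator: 87600 * 1.002 = 87775.2
Denominator: 5.0 * 68.5 * 1112 = 380860.0
CR = 87775.2 / 380860.0 = 0.23047 mm/y

0.23047 mm/y


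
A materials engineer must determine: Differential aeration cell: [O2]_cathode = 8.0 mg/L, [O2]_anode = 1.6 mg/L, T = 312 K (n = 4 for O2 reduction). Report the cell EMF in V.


Apply the Nernst concentration-cell relation: E = (RT/nF)*ln(C_cathode/C_anode)
RT/nF = 8.314*312/(4*96485) = 0.00672117 V
ln(8.0/1.6) = 1.60944
E = 0.00672117 * 1.60944 = 0.01082 V

0.01082 V


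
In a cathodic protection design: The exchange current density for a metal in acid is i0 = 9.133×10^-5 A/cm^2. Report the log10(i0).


i0 = 9.133×10^-5 A/cm^2
log10(i0) = -4.039

-4.039


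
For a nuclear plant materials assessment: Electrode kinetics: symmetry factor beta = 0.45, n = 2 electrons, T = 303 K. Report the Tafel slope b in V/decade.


Apply the Tafel slope relation: b = 2.303*R*T/(beta*n*F)
Numerator: 2.303 * 8.314 * 303 = 5801.58
Denominator: 0.45 * 2 * 96485 = 86836.5
b = 5801.58 / 86836.5 = 0.067 V/decade

0.067 V/decade


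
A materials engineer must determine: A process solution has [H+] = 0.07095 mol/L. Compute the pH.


pH = −log10[H+]
pH = −log10(0.07095) = 1.15

1.15


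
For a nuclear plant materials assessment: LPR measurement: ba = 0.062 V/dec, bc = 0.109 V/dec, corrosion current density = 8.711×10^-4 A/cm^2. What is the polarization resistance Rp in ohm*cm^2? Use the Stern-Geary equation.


Apply the Stern-Geary equation: Rp = ba*bc / (2.303*icorr*(ba+bc))
ba*bc = 0.062*0.109 = 0.006758
ba+bc = 0.171; 2.303*icorr*(ba+bc) = 2.303*8.711×10^-4*0.171 = 3.430505×10^-4
Rp = 0.006758 / 3.430505×10^-4 = 19.7 ohm*cm^2

19.7 ohm*cm^2


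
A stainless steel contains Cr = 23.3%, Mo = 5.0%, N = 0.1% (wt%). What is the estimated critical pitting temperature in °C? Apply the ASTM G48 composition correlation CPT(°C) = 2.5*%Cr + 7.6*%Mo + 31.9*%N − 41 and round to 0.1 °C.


Apply the ASTM G48 empirical CPT estimate: CPT(°C) = 2.5*%Cr + 7.6*%Mo + 31.9*%N − 41
2.5*23.3 = 58.25; 7.6*5.0 = 38; 31.9*0.1 = 3.19
CPT = 58.25 + 38 + 3.19 − 41 = 58.44 °C
Rounded to 0.1 °C: CPT ≈ 58.4 °C

58.4 °C


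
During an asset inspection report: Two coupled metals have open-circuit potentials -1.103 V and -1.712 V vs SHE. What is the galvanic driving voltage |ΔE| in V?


Driving voltage is the absolute potential difference.
|ΔE| = |-1.103 − (-1.712)| = 0.609 V

0.609 V


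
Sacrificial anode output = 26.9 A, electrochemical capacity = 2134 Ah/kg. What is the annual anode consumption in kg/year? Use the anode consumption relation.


Annual consumption = current * hours per year / capacity
Rate = 26.9 * 8760 / 2134 = 110.4 kg/year

110.4 kg/year


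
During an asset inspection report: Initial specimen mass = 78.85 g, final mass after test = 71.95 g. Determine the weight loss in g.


Weight loss = initial − final
WL = 78.85 − 71.95 = 6.9 g

6.9 g


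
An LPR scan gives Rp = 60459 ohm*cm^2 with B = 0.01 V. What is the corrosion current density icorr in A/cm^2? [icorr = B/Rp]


Apply the Stern-Geary relation: icorr = B / Rp
icorr = 0.01 / 60459 = 1.654×10^-7 A/cm^2

1.654×10^-7 A/cm^2


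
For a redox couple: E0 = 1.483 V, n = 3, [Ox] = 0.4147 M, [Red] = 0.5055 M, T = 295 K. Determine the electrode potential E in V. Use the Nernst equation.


Apply the Nernst equation: E = E0 + (RT/nF)*ln([Ox]/[Red])
Step 1: RT/nF = 8.314*295/(3*96485) = 0.00847327 V
Step 2: [Ox]/[Red] = 0.4147/0.5055 = 0.820376
Step 3: ln(0.820376) = -0.197993
Step 4: correction = 0.00847327 * -0.197993 = -0.002 V
E = 1.483 + -0.002 = 1.481 V

1.481 V


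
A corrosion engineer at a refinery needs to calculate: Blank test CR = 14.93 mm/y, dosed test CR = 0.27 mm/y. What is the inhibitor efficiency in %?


Apply the inhibitor-efficiency definition: IE = (CR_blank − CR_inh)/CR_blank × 100
IE = (14.93 − 0.27) / 14.93 × 100
IE = 14.66 / 14.93 × 100 = 98.2 %

98.2 %


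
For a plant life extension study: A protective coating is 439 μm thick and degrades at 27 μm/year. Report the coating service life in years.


Service life = thickness / degradation rate
Life = 439 / 27 = 16.3 years

16.3 years


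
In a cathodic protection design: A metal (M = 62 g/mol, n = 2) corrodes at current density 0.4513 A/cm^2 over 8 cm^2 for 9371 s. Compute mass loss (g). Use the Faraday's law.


Apply Faraday's law: m = i*A*t*M / (n*F)
Total charge passed Q = i*A*t = 0.4513*8*9371 = 33833.0584 C
m = Q*M/(n*F) = 33833.0584*62/(2*96485) = 10.8703 g

10.8703 g


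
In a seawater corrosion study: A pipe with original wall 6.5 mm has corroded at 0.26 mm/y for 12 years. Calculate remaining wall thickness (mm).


Remaining wall = original − CR × time
t = 6.5 − 0.26*12 = 6.5 − 3.12 = 3.38 mm

3.38 mm


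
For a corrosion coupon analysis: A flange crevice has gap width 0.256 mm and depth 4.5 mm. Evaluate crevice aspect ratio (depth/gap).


Aspect ratio = depth / gap
Ratio = 4.5 / 0.256 = 17.6

17.6


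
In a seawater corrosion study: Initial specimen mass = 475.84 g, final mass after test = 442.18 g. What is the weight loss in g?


Weight loss = initial − final
WL = 475.84 − 442.18 = 33.66 g

33.66 g


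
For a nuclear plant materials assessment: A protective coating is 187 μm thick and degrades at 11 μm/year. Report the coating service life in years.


Service life = thickness / degradation rate
Life = 187 / 11 = 17.0 years

17.0 years


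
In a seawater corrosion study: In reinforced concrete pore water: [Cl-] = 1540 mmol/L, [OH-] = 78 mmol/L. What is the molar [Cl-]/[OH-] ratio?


Threshold parameter = [Cl-] / [OH-] (molar basis; both in mmol/L, so units cancel)
Ratio = 1540 / 78 = 19.74

19.74


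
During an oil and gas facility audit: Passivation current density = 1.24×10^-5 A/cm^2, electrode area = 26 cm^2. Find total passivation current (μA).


I = i_pass * A, then convert A → μA (×10^6)
I = 1.24×10^-5 * 26 * 10^6 = 322.4 μA

322.4 μA


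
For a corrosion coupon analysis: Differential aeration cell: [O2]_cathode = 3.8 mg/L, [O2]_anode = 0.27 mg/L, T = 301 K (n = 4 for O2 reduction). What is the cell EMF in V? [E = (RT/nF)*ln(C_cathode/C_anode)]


Apply the Nernst concentration-cell relation: E = (RT/nF)*ln(C_cathode/C_anode)
RT/nF = 8.314*301/(4*96485) = 0.0064842 V
ln(3.8/0.27) = 2.64433
E = 0.0064842 * 2.64433 = 0.01715 V

0.01715 V


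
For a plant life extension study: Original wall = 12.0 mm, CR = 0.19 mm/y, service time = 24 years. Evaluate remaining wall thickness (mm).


Remaining wall = original − CR × time
t = 12.0 − 0.19*24 = 12.0 − 4.56 = 7.44 mm

7.44 mm


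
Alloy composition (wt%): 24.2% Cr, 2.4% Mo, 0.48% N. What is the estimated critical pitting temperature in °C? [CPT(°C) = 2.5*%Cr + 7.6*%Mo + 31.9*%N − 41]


Apply the ASTM G48 empirical CPT estimate: CPT(°C) = 2.5*%Cr + 7.6*%Mo + 31.9*%N − 41
2.5*24.2 = 60.5; 7.6*2.4 = 18.24; 31.9*0.48 = 15.312
CPT = 60.5 + 18.24 + 15.312 − 41 = 53.052 °C
Rounded to 0.1 °C: CPT ≈ 53.1 °C

53.1 °C


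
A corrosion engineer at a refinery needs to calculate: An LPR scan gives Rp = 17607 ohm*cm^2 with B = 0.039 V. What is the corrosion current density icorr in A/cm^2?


Apply the Stern-Geary relation: icorr = B / Rp
icorr = 0.039 / 17607 = 2.215×10^-6 A/cm^2

2.215×10^-6 A/cm^2


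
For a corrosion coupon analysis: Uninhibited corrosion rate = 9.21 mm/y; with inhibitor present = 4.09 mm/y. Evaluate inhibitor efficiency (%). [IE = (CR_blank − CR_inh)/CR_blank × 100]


Apply the inhibitor-efficiency definition: IE = (CR_blank − CR_inh)/CR_blank × 100
IE = (9.21 − 4.09) / 9.21 × 100
IE = 5.12 / 9.21 × 100 = 55.6 %

55.6 %


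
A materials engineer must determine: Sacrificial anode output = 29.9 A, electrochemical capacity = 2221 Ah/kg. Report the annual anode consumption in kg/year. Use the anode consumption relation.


Annual consumption = current * hours per year / capacity
Rate = 29.9 * 8760 / 2221 = 117.9 kg/year

117.9 kg/year


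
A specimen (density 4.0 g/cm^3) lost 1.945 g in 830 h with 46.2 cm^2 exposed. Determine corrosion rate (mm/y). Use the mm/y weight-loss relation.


Apply the mm/y weight-loss relation: CR = 87600 * W / (D * A * T)
Numerator: 87600 * 1.945 = 170382.0
Denominator: 4.0 * 46.2 * 830 = 153384.0
CR = 170382.0 / 153384.0 = 1.11082 mm/y

1.11082 mm/y


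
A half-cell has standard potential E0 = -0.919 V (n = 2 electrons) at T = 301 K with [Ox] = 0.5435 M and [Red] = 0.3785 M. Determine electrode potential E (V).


Apply the Nernst equation: E = E0 + (RT/nF)*ln([Ox]/[Red])
Step 1: RT/nF = 8.314*301/(2*96485) = 0.01296841 V
Step 2: [Ox]/[Red] = 0.5435/0.3785 = 1.435931
Step 3: ln(1.435931) = 0.361813
Step 4: correction = 0.01296841 * 0.361813 = 0.005 V
E = -0.919 + 0.005 = -0.914 V

-0.914 V


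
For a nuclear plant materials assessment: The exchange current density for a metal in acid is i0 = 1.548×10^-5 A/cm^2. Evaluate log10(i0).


i0 = 1.548×10^-5 A/cm^2
log10(i0) = -4.81

-4.81


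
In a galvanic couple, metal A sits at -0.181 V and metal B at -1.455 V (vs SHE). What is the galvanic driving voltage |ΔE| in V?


Driving voltage is the absolute potential difference.
|ΔE| = |-0.181 − (-1.455)| = 1.274 V

1.274 V


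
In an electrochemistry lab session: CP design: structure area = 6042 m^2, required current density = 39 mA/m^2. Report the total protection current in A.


I = area * current density, then convert mA → A (÷1000)
I = 6042 * 39 / 1000 = 235.64 A

235.64 A


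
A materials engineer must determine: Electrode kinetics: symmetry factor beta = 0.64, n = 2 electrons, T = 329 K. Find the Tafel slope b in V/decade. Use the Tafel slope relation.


Apply the Tafel slope relation: b = 2.303*R*T/(beta*n*F)
Numerator: 2.303 * 8.314 * 329 = 6299.41
Denominator: 0.64 * 2 * 96485 = 123500.8
b = 6299.41 / 123500.8 = 0.051 V/decade

0.051 V/decade


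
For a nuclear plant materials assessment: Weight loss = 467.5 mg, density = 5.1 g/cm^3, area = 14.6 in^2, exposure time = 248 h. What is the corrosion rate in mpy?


Apply the mpy weight-loss relation: CR = 534 * W / (D * A * T)
Numerator: 534 * 467.5 = 249645.0
Denominator: 5.1 * 14.6 * 248 = 18466.08
CR = 249645.0 / 18466.08 = 13.5191 mpy

13.5191 mpy


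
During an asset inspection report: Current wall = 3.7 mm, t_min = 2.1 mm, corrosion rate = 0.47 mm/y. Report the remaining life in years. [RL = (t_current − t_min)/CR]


Apply the remaining-life relation: RL = (t_current − t_min) / CR
RL = (3.7 − 2.1) / 0.47 = 1.6 / 0.47 = 3.4 years

3.4 years


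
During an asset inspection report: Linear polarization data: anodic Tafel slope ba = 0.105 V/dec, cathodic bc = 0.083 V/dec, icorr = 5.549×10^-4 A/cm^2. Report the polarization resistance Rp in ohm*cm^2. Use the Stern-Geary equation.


Apply the Stern-Geary equation: Rp = ba*bc / (2.303*icorr*(ba+bc))
ba*bc = 0.105*0.083 = 0.008715
ba+bc = 0.188; 2.303*icorr*(ba+bc) = 2.303*5.549×10^-4*0.188 = 2.4025172×10^-4
Rp = 0.008715 / 2.4025172×10^-4 = 36.3 ohm*cm^2

36.3 ohm*cm^2


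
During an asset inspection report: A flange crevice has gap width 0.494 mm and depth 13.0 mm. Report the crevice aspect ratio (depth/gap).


Aspect ratio = depth / gap
Ratio = 13.0 / 0.494 = 26.3

26.3


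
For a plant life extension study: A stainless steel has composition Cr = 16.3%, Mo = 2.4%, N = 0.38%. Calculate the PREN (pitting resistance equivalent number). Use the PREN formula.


Apply the PREN formula: PREN = Cr + 3.3*Mo + 16*N
PREN = 16.3 + 3.3*2.4 + 16*0.38
PREN = 16.3 + 7.92 + 6.08 = 30.3

30.3


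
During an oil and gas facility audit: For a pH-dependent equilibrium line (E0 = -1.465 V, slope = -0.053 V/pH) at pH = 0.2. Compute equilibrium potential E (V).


Apply the Pourbaix line equation: E = E0 + slope*pH
E = -1.465 + (-0.053)*0.2 = -1.465 + (-0.0106) = -1.4756 V
Rounded to 3 decimal places: E = -1.476 V

-1.476 V


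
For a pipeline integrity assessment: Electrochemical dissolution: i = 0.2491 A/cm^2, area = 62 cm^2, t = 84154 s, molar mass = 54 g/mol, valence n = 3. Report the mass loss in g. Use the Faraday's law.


Apply Faraday's law: m = i*A*t*M / (n*F)
Total charge passed Q = i*A*t = 0.2491*62*84154 = 1299691.2068 C
m = Q*M/(n*F) = 1299691.2068*54/(3*96485) = 242.4671 g

242.4671 g


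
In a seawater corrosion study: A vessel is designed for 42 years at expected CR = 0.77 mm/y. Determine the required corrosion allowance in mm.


Corrosion allowance = CR × design life
CA = 0.77 * 42 = 32.34 mm

32.34 mm


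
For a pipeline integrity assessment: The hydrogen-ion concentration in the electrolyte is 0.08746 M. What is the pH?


pH = −log10[H+]
pH = −log10(0.08746) = 1.06

1.06


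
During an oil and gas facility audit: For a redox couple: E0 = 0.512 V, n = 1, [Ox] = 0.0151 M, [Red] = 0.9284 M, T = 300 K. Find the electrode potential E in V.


Apply the Nernst equation: E = E0 + (RT/nF)*ln([Ox]/[Red])
Step 1: RT/nF = 8.314*300/(1*96485) = 0.02585065 V
Step 2: [Ox]/[Red] = 0.0151/0.9284 = 0.016265
Step 3: ln(0.016265) = -4.11874
Step 4: correction = 0.02585065 * -4.11874 = -0.106 V
E = 0.512 + -0.106 = 0.406 V

0.406 V


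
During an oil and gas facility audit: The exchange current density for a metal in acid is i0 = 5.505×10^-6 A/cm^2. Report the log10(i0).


i0 = 5.505×10^-6 A/cm^2
log10(i0) = -5.259

-5.259


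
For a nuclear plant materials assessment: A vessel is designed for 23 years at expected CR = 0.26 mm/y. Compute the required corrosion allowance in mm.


Corrosion allowance = CR × design life
CA = 0.26 * 23 = 5.98 mm

5.98 mm


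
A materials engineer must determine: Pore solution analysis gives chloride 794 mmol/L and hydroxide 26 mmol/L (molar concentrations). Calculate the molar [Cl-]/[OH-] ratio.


Threshold parameter = [Cl-] / [OH-] (molar basis; both in mmol/L, so units cancel)
Ratio = 794 / 26 = 30.54

30.54


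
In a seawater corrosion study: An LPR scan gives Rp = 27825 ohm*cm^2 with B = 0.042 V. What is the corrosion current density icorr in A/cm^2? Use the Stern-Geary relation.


Apply the Stern-Geary relation: icorr = B / Rp
icorr = 0.042 / 27825 = 1.509×10^-6 A/cm^2

1.509×10^-6 A/cm^2


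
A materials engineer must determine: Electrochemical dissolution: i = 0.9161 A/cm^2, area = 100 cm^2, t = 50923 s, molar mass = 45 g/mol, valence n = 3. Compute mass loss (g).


Apply Faraday's law: m = i*A*t*M / (n*F)
Total charge passed Q = i*A*t = 0.9161*100*50923 = 4665056.03 C
m = Q*M/(n*F) = 4665056.03*45/(3*96485) = 725.251 g

725.251 g


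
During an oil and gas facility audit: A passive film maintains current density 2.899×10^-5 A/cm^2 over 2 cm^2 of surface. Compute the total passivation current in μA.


I = i_pass * A, then convert A → μA (×10^6)
I = 2.899×10^-5 * 2 * 10^6 = 57.98 μA

57.98 μA


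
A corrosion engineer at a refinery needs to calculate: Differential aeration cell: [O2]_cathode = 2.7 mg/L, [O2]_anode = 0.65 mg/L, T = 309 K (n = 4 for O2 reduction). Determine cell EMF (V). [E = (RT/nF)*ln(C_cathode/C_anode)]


Apply the Nernst concentration-cell relation: E = (RT/nF)*ln(C_cathode/C_anode)
RT/nF = 8.314*309/(4*96485) = 0.00665654 V
ln(2.7/0.65) = 1.42403
E = 0.00665654 * 1.42403 = 0.00948 V

0.00948 V


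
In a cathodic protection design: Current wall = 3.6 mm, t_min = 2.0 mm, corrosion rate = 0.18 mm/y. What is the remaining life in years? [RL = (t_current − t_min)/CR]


Apply the remaining-life relation: RL = (t_current − t_min) / CR
RL = (3.6 − 2.0) / 0.18 = 1.6 / 0.18 = 8.9 years

8.9 years


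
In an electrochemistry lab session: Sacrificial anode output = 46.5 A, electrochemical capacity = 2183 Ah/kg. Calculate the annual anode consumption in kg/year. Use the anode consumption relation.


Annual consumption = current * hours per year / capacity
Rate = 46.5 * 8760 / 2183 = 186.6 kg/year

186.6 kg/year


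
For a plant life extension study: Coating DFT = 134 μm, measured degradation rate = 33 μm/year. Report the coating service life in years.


Service life = thickness / degradation rate
Life = 134 / 33 = 4.1 years

4.1 years


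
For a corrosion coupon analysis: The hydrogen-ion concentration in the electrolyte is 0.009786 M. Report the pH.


pH = −log10[H+]
pH = −log10(0.009786) = 2.01

2.01


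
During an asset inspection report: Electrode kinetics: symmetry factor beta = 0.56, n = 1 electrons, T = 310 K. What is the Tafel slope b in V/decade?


Apply the Tafel slope relation: b = 2.303*R*T/(beta*n*F)
Numerator: 2.303 * 8.314 * 310 = 5935.61
Denominator: 0.56 * 1 * 96485 = 54031.6
b = 5935.61 / 54031.6 = 0.11 V/decade

0.11 V/decade


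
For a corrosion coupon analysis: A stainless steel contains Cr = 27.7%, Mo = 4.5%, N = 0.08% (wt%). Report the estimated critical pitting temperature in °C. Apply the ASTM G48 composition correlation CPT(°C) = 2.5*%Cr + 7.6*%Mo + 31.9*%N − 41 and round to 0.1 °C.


Apply the ASTM G48 empirical CPT estimate: CPT(°C) = 2.5*%Cr + 7.6*%Mo + 31.9*%N − 41
2.5*27.7 = 69.25; 7.6*4.5 = 34.2; 31.9*0.08 = 2.552
CPT = 69.25 + 34.2 + 2.552 − 41 = 65.002 °C
Rounded to 0.1 °C: CPT ≈ 65.0 °C

65.0 °C


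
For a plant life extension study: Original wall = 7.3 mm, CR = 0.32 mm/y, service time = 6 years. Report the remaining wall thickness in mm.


Remaining wall = original − CR × time
t = 7.3 − 0.32*6 = 7.3 − 1.92 = 5.38 mm

5.38 mm


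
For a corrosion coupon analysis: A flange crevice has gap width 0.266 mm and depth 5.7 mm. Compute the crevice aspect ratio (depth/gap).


Aspect ratio = depth / gap
Ratio = 5.7 / 0.266 = 21.4

21.4


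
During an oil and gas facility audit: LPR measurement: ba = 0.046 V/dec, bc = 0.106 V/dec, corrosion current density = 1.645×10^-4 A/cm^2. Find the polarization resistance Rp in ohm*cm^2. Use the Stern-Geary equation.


Apply the Stern-Geary equation: Rp = ba*bc / (2.303*icorr*(ba+bc))
ba*bc = 0.046*0.106 = 0.004876
ba+bc = 0.152; 2.303*icorr*(ba+bc) = 2.303*1.645×10^-4*0.152 = 5.7584212×10^-5
Rp = 0.004876 / 5.7584212×10^-5 = 84.68 ohm*cm^2

84.68 ohm*cm^2


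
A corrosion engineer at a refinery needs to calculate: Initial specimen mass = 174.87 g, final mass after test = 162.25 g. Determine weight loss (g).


Weight loss = initial − final
WL = 174.87 − 162.25 = 12.62 g

12.62 g


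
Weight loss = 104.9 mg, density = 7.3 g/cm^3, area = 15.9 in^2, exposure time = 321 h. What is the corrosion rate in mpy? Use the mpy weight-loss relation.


Apply the mpy weight-loss relation: CR = 534 * W / (D * A * T)
Numerator: 534 * 104.9 = 56016.6
Denominator: 7.3 * 15.9 * 321 = 37258.47
CR = 56016.6 / 37258.47 = 1.503 mpy

1.503 mpy


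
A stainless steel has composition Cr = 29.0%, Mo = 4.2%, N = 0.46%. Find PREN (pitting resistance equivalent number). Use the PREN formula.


Apply the PREN formula: PREN = Cr + 3.3*Mo + 16*N
PREN = 29.0 + 3.3*4.2 + 16*0.46
PREN = 29.0 + 13.86 + 7.36 = 50.22

50.22


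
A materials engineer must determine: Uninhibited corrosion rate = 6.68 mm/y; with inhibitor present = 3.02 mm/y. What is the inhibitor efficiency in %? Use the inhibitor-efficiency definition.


Apply the inhibitor-efficiency definition: IE = (CR_blank − CR_inh)/CR_blank × 100
IE = (6.68 − 3.02) / 6.68 × 100
IE = 3.66 / 6.68 × 100 = 54.8 %

54.8 %


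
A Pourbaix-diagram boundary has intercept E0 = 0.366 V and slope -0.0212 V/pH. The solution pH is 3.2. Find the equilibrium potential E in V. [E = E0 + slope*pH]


Apply the Pourbaix line equation: E = E0 + slope*pH
E = 0.366 + (-0.0212)*3.2 = 0.366 + (-0.06784) = 0.29816 V
Rounded to 4 decimal places: E = 0.2982 V

0.2982 V


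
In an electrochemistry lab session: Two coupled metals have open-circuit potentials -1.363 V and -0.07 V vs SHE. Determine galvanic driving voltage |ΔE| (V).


Driving voltage is the absolute potential difference.
|ΔE| = |-1.363 − (-0.07)| = 1.293 V

1.293 V


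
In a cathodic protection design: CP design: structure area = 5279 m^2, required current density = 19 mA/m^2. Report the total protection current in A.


I = area * current density, then convert mA → A (÷1000)
I = 5279 * 19 / 1000 = 100.3 A

100.3 A


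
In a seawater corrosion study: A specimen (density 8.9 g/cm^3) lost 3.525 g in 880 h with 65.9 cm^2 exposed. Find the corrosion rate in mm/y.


Apply the mm/y weight-loss relation: CR = 87600 * W / (D * A * T)
Numerator: 87600 * 3.525 = 308790.0
Denominator: 8.9 * 65.9 * 880 = 516128.8
CR = 308790.0 / 516128.8 = 0.5983 mm/y

0.5983 mm/y


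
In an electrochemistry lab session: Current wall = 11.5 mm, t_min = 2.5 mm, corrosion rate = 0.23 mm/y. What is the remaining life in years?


Apply the remaining-life relation: RL = (t_current − t_min) / CR
RL = (11.5 − 2.5) / 0.23 = 9.0 / 0.23 = 39.1 years

39.1 years


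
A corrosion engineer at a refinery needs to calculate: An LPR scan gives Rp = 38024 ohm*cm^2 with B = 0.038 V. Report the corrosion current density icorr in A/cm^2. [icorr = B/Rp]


Apply the Stern-Geary relation: icorr = B / Rp
icorr = 0.038 / 38024 = 9.994×10^-7 A/cm^2

9.994×10^-7 A/cm^2


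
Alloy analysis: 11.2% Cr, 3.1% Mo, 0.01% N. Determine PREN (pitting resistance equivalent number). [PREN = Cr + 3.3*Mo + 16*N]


Apply the PREN formula: PREN = Cr + 3.3*Mo + 16*N
PREN = 11.2 + 3.3*3.1 + 16*0.01
PREN = 11.2 + 10.23 + 0.16 = 21.59

21.59


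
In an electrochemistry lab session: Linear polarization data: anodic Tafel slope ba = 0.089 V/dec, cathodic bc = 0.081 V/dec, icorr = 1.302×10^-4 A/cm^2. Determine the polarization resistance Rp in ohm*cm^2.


Apply the Stern-Geary equation: Rp = ba*bc / (2.303*icorr*(ba+bc))
ba*bc = 0.089*0.081 = 0.007209
ba+bc = 0.17; 2.303*icorr*(ba+bc) = 2.303*1.302×10^-4*0.17 = 5.0974602×10^-5
Rp = 0.007209 / 5.0974602×10^-5 = 141.4 ohm*cm^2

141.4 ohm*cm^2


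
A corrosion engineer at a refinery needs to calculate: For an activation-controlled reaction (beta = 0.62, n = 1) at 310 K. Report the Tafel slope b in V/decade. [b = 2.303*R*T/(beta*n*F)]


Apply the Tafel slope relation: b = 2.303*R*T/(beta*n*F)
Numerator: 2.303 * 8.314 * 310 = 5935.61
Denominator: 0.62 * 1 * 96485 = 59820.7
b = 5935.61 / 59820.7 = 0.0992 V/decade

0.0992 V/decade


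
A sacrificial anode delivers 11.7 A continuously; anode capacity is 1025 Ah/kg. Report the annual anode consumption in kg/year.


Annual consumption = current * hours per year / capacity
Rate = 11.7 * 8760 / 1025 = 100.0 kg/year

100.0 kg/year


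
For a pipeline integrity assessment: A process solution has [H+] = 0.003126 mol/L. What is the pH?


pH = −log10[H+]
pH = −log10(0.003126) = 2.51

2.51


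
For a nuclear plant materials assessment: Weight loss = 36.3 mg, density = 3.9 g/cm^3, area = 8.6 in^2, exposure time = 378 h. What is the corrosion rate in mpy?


Apply the mpy weight-loss relation: CR = 534 * W / (D * A * T)
Numerator: 534 * 36.3 = 19384.2
Denominator: 3.9 * 8.6 * 378 = 12678.12
CR = 19384.2 / 12678.12 = 1.52895 mpy

1.52895 mpy


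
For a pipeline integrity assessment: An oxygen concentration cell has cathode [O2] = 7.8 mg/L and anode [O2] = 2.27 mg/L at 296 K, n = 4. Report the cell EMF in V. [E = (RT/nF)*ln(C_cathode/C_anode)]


Apply the Nernst concentration-cell relation: E = (RT/nF)*ln(C_cathode/C_anode)
RT/nF = 8.314*296/(4*96485) = 0.00637649 V
ln(7.8/2.27) = 1.23434
E = 0.00637649 * 1.23434 = 0.00787 V

0.00787 V


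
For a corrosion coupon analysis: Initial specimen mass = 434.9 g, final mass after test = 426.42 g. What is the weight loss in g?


Weight loss = initial − final
WL = 434.9 − 426.42 = 8.48 g

8.48 g


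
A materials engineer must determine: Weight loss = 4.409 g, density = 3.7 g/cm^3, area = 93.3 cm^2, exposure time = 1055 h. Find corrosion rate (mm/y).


Apply the mm/y weight-loss relation: CR = 87600 * W / (D * A * T)
Numerator: 87600 * 4.409 = 386228.4
Denominator: 3.7 * 93.3 * 1055 = 364196.55
CR = 386228.4 / 364196.55 = 1.0605 mm/y

1.0605 mm/y


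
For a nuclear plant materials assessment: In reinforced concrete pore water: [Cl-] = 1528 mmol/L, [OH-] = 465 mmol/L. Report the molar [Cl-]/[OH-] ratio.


Threshold parameter = [Cl-] / [OH-] (molar basis; both in mmol/L, so units cancel)
Ratio = 1528 / 465 = 3.29

3.29


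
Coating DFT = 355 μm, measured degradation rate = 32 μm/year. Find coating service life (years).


Service life = thickness / degradation rate
Life = 355 / 32 = 11.1 years

11.1 years


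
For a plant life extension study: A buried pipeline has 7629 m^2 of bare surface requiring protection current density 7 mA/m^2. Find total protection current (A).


I = area * current density, then convert mA → A (÷1000)
I = 7629 * 7 / 1000 = 53.4 A

53.4 A


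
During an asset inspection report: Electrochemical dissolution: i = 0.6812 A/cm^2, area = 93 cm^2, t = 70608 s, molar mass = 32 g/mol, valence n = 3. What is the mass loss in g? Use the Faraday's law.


Apply Faraday's law: m = i*A*t*M / (n*F)
Total charge passed Q = i*A*t = 0.6812*93*70608 = 4473129.7728 C
m = Q*M/(n*F) = 4473129.7728*32/(3*96485) = 494.51608 g

494.51608 g


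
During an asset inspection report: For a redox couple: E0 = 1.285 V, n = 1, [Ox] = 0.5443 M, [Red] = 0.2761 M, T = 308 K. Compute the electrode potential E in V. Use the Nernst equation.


Apply the Nernst equation: E = E0 + (RT/nF)*ln([Ox]/[Red])
Step 1: RT/nF = 8.314*308/(1*96485) = 0.02654 V
Step 2: [Ox]/[Red] = 0.5443/0.2761 = 1.971387
Step 3: ln(1.971387) = 0.678737
Step 4: correction = 0.02654 * 0.678737 = 0.018 V
E = 1.285 + 0.018 = 1.303 V

1.303 V


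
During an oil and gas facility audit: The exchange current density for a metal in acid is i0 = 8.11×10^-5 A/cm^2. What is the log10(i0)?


i0 = 8.11×10^-5 A/cm^2
log10(i0) = -4.091

-4.091


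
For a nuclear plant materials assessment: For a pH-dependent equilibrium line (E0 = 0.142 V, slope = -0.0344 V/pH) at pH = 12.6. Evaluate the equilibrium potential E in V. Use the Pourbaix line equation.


Apply the Pourbaix line equation: E = E0 + slope*pH
E = 0.142 + (-0.0344)*12.6 = 0.142 + (-0.43344) = -0.29144 V
Rounded to 3 decimal places: E = -0.291 V

-0.291 V


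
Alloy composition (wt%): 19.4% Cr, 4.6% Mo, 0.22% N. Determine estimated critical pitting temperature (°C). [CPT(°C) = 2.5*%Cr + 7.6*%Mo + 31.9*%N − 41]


Apply the ASTM G48 empirical CPT estimate: CPT(°C) = 2.5*%Cr + 7.6*%Mo + 31.9*%N − 41
2.5*19.4 = 48.5; 7.6*4.6 = 34.96; 31.9*0.22 = 7.018
CPT = 48.5 + 34.96 + 7.018 − 41 = 49.478 °C
Rounded to 0.1 °C: CPT ≈ 49.5 °C

49.5 °C


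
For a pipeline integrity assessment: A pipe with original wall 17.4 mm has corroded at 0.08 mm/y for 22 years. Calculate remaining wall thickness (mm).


Remaining wall = original − CR × time
t = 17.4 − 0.08*22 = 17.4 − 1.76 = 15.64 mm

15.64 mm


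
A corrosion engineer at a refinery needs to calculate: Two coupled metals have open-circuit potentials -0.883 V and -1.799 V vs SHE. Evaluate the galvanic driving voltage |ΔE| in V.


Driving voltage is the absolute potential difference.
|ΔE| = |-0.883 − (-1.799)| = 0.916 V

0.916 V


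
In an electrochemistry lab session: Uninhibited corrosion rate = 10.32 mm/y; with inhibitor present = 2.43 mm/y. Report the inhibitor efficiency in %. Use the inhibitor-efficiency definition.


Apply the inhibitor-efficiency definition: IE = (CR_blank − CR_inh)/CR_blank × 100
IE = (10.32 − 2.43) / 10.32 × 100
IE = 7.89 / 10.32 × 100 = 76.5 %

76.5 %


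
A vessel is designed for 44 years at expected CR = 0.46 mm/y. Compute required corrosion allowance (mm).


Corrosion allowance = CR × design life
CA = 0.46 * 44 = 20.24 mm

20.24 mm


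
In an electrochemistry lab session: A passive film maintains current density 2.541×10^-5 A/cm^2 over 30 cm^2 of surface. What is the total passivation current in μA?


I = i_pass * A, then convert A → μA (×10^6)
I = 2.541×10^-5 * 30 * 10^6 = 762.3 μA

762.3 μA


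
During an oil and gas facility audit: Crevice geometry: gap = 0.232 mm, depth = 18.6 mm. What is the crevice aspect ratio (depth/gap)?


Aspect ratio = depth / gap
Ratio = 18.6 / 0.232 = 80.2

80.2


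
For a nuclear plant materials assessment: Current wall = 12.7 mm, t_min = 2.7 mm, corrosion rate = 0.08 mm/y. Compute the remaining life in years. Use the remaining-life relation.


Apply the remaining-life relation: RL = (t_current − t_min) / CR
RL = (12.7 − 2.7) / 0.08 = 10.0 / 0.08 = 125.0 years

125.0 years


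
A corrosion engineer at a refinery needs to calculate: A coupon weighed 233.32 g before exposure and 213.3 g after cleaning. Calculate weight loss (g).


Weight loss = initial − final
WL = 233.32 − 213.3 = 20.02 g

20.02 g


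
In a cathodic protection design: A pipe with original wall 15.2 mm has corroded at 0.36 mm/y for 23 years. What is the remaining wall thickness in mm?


Remaining wall = original − CR × time
t = 15.2 − 0.36*23 = 15.2 − 8.28 = 6.92 mm

6.92 mm


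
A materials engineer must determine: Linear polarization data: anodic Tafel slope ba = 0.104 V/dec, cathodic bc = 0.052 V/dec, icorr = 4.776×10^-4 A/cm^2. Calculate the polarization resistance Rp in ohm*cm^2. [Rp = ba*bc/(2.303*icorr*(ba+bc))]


Apply the Stern-Geary equation: Rp = ba*bc / (2.303*icorr*(ba+bc))
ba*bc = 0.104*0.052 = 0.005408
ba+bc = 0.156; 2.303*icorr*(ba+bc) = 2.303*4.776×10^-4*0.156 = 1.715864×10^-4
Rp = 0.005408 / 1.715864×10^-4 = 31.52 ohm*cm^2

31.52 ohm*cm^2
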